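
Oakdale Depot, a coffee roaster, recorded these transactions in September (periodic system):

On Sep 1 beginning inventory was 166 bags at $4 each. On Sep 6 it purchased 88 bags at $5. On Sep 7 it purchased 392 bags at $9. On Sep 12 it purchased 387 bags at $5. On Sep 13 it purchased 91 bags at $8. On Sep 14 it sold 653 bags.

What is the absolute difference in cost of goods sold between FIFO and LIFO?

FIFO COGS: 166 @ $4 + 88 @ $5 + 392 @ $9 + 7 @ $5 = $4,667
LIFO COGS: 91 @ $8 + 387 @ $5 + 175 @ $9 = $4,238
Difference = |$4,667 − $4,238| = $429

$429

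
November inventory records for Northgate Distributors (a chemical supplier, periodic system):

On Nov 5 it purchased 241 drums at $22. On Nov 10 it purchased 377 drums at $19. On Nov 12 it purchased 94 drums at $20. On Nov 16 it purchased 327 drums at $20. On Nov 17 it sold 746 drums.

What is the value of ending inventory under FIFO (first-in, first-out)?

Nov 17, 746 sold [FIFO — oldest first]: 241 @ $22 + 377 @ $19 + 94 @ $20 + 34 @ $20 = $15,025
Ending inventory: 293 @ $20 = $5,860

Ending inventory = $5,860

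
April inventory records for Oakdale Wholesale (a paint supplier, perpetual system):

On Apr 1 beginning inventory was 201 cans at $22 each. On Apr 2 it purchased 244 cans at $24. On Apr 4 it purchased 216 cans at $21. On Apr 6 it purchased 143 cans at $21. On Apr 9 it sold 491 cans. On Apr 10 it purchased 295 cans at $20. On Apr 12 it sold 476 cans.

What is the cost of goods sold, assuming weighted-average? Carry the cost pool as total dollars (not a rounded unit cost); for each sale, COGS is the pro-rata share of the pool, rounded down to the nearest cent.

After Apr 1: 201 on hand, pool $4,422.00 (≈ $22.0000 each)
After Apr 2: 445 on hand, pool $10,278.00 (≈ $23.0966 each)
After Apr 4: 661 on hand, pool $14,814.00 (≈ $22.4115 each)
After Apr 6: 804 on hand, pool $17,817.00 (≈ $22.1604 each)
Apr 9, sell 491: 491/804 × $17,817.00 → $10,880.77
After Apr 10: 608 on hand, pool $12,836.23 (≈ $21.1122 each)
Apr 12, sell 476: 476/608 × $12,836.23 → $10,049.41
Total COGS = $10,880.77 + $10,049.41 = $20,930.18
Ending inventory (cost pool remaining) = $2,786.82

COGS = $20,930.18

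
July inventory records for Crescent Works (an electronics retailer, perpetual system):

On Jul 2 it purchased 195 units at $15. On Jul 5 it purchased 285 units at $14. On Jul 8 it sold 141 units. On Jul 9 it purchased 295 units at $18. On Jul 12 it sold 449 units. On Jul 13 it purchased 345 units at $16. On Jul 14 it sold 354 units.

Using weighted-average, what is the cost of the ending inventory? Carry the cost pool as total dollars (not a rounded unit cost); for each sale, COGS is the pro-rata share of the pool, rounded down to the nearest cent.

Ending inventory = $2,820.82

After Jul 2: 195 on hand, pool $2,925.00 (≈ $15.0000 each)
After Jul 5: 480 on hand, pool $6,915.00 (≈ $14.4062 each)
Jul 8, sell 141: 141/480 × $6,915.00 → $2,031.28
After Jul 9: 634 on hand, pool $10,193.72 (≈ $16.0784 each)
Jul 12, sell 449: 449/634 × $10,193.72 → $7,219.21
After Jul 13: 530 on hand, pool $8,494.51 (≈ $16.0274 each)
Jul 14, sell 354: 354/530 × $8,494.51 → $5,673.69
Total COGS = $2,031.28 + $7,219.21 + $5,673.69 = $14,924.18
Ending inventory (cost pool remaining) = $2,820.82
Check: goods available $17,745.00 = COGS $14,924.18 + ending $2,820.82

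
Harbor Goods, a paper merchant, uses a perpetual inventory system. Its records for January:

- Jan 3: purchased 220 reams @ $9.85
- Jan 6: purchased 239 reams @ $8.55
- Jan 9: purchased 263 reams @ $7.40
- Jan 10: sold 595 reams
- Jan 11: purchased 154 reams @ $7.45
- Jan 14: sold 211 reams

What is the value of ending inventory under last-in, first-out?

Jan 10, 595 sold [LIFO — newest first]: 263 @ $7.40 + 239 @ $8.55 + 93 @ $9.85 = $4,905.70
Jan 14, 211 sold [LIFO — newest first]: 154 @ $7.45 + 57 @ $9.85 = $1,708.75
Total COGS = $4,905.70 + $1,708.75 = $6,614.45
Ending inventory: 70 @ $9.85 = $689.50

Ending inventory = $689.50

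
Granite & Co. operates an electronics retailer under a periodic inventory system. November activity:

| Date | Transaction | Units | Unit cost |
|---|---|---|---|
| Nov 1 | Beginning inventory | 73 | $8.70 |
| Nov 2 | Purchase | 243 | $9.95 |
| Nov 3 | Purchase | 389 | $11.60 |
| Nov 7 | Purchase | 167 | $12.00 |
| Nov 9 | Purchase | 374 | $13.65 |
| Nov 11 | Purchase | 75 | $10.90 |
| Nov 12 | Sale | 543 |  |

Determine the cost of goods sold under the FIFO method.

COGS = $5,686.15

Nov 12, 543 sold [FIFO — oldest first]: 73 @ $8.70 + 243 @ $9.95 + 227 @ $11.60 = $5,686.15
Ending inventory: 162 @ $11.60 + 167 @ $12.00 + 374 @ $13.65 + 75 @ $10.90 = $9,805.80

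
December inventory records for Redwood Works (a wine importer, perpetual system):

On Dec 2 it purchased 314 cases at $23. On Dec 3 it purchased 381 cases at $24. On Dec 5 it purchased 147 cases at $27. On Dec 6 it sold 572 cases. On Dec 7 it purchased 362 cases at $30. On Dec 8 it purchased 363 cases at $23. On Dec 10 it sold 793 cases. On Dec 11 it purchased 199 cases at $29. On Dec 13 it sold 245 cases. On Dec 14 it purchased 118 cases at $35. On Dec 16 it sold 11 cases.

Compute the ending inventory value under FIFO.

Ending inventory = $8,335

Dec 6, 572 sold [FIFO — oldest first]: 314 @ $23 + 258 @ $24 = $13,414
Dec 10, 793 sold [FIFO — oldest first]: 123 @ $24 + 147 @ $27 + 362 @ $30 + 161 @ $23 = $21,484
Dec 13, 245 sold [FIFO — oldest first]: 202 @ $23 + 43 @ $29 = $5,893
Dec 16, 11 sold [FIFO — oldest first]: 11 @ $29 = $319
Total COGS = $13,414 + $21,484 + $5,893 + $319 = $41,110
Ending inventory: 145 @ $29 + 118 @ $35 = $8,335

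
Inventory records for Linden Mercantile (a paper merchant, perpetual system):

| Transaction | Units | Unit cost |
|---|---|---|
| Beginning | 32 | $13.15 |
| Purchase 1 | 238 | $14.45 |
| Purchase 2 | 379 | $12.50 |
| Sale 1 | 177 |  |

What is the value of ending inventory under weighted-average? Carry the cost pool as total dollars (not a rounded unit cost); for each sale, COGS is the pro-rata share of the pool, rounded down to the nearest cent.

Ending inventory = $6,252.66

After Beginning: 32 on hand, pool $420.80 (≈ $13.1500 each)
After Purchase 1: 270 on hand, pool $3,859.90 (≈ $14.2959 each)
After Purchase 2: 649 on hand, pool $8,597.40 (≈ $13.2471 each)
Sale 1, sell 177: 177/649 × $8,597.40 → $2,344.74
Ending inventory (cost pool remaining) = $6,252.66
Check: goods available $8,597.40 = COGS $2,344.74 + ending $6,252.66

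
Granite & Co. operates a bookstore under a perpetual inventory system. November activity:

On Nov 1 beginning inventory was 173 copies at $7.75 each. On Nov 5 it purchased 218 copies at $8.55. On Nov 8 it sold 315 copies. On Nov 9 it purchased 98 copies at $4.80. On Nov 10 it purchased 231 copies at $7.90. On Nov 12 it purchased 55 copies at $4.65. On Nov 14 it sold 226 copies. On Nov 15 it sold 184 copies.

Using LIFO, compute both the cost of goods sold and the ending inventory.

COGS = $5,368.20; ending inventory = $387.50

Nov 8, 315 sold [LIFO — newest first]: 218 @ $8.55 + 97 @ $7.75 = $2,615.65
Nov 14, 226 sold [LIFO — newest first]: 55 @ $4.65 + 171 @ $7.90 = $1,606.65
Nov 15, 184 sold [LIFO — newest first]: 60 @ $7.90 + 98 @ $4.80 + 26 @ $7.75 = $1,145.90
Total COGS = $2,615.65 + $1,606.65 + $1,145.90 = $5,368.20
Ending inventory: 50 @ $7.75 = $387.50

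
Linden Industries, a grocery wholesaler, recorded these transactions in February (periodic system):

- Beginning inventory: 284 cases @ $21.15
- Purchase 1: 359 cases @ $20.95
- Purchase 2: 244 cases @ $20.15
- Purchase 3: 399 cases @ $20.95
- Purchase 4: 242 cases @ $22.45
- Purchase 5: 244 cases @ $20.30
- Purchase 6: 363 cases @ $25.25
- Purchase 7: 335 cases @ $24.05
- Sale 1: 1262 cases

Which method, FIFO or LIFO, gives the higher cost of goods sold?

FIFO COGS: 284 @ $21.15 + 359 @ $20.95 + 244 @ $20.15 + 375 @ $20.95 = $26,300.50
LIFO COGS: 335 @ $24.05 + 363 @ $25.25 + 244 @ $20.30 + 242 @ $22.45 + 78 @ $20.95 = $29,242.70

LIFO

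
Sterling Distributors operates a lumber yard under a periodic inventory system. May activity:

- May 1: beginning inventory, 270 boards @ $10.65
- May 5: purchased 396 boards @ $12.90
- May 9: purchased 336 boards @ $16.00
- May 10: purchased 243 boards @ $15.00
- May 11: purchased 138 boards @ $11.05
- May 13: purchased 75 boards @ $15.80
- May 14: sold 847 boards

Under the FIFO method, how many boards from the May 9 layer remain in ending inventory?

May 14, 847 sold [FIFO — oldest first]: 270 @ $10.65 + 396 @ $12.90 + 181 @ $16.00 = $10,879.90
Ending inventory: 155 @ $16.00 + 243 @ $15.00 + 138 @ $11.05 + 75 @ $15.80 = $8,834.90

155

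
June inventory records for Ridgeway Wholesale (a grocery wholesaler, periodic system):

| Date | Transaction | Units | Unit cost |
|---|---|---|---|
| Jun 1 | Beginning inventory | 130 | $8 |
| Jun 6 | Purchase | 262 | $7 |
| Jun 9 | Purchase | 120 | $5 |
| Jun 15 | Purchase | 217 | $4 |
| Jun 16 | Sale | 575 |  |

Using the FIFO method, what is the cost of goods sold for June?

Jun 16, 575 sold [FIFO — oldest first]: 130 @ $8 + 262 @ $7 + 120 @ $5 + 63 @ $4 = $3,726
Ending inventory: 154 @ $4 = $616

COGS = $3,726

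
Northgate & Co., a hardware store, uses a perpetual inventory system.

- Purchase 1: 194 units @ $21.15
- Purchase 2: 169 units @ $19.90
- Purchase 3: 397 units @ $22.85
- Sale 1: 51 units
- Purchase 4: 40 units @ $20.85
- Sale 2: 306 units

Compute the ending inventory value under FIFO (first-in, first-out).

Sale 1 (51) [FIFO — oldest first]: 51 @ $21.15 = $1,078.65
Sale 2 (306) [FIFO — oldest first]: 143 @ $21.15 + 163 @ $19.90 = $6,268.15
Total COGS = $1,078.65 + $6,268.15 = $7,346.80
Ending inventory: 6 @ $19.90 + 397 @ $22.85 + 40 @ $20.85 = $10,024.85

Ending inventory = $10,024.85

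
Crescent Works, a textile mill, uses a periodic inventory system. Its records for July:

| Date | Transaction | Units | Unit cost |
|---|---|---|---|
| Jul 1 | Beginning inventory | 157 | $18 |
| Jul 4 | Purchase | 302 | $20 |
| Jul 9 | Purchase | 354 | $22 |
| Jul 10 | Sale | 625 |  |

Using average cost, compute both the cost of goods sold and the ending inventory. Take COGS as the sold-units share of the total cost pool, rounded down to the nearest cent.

Jul 10, sell 625: 625/813 × $16,654.00 → $12,802.89
Ending inventory (cost pool remaining) = $3,851.11
Check: goods available $16,654.00 = COGS $12,802.89 + ending $3,851.11

COGS = $12,802.89; ending inventory = $3,851.11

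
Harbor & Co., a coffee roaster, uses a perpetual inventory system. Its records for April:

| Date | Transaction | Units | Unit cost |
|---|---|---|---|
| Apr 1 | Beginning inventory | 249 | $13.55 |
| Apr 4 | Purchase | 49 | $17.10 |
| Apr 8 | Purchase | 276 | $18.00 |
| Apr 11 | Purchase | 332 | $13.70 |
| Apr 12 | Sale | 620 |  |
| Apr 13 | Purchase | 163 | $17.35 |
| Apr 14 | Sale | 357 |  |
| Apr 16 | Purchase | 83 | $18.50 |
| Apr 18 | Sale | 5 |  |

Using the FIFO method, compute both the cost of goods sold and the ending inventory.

COGS = $15,046.85; ending inventory = $3,044.95

Apr 12, 620 sold [FIFO — oldest first]: 249 @ $13.55 + 49 @ $17.10 + 276 @ $18.00 + 46 @ $13.70 = $9,810.05
Apr 14, 357 sold [FIFO — oldest first]: 286 @ $13.70 + 71 @ $17.35 = $5,150.05
Apr 18, 5 sold [FIFO — oldest first]: 5 @ $17.35 = $86.75
Total COGS = $9,810.05 + $5,150.05 + $86.75 = $15,046.85
Ending inventory: 87 @ $17.35 + 83 @ $18.50 = $3,044.95
Check: goods available $18,091.80 = COGS $15,046.85 + ending $3,044.95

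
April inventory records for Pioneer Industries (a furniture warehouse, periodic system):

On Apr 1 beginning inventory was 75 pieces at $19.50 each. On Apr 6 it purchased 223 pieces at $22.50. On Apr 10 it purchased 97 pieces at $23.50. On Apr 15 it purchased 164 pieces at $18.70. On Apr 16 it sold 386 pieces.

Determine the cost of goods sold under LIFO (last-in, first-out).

Apr 16, 386 sold [LIFO — newest first]: 164 @ $18.70 + 97 @ $23.50 + 125 @ $22.50 = $8,158.80
Ending inventory: 75 @ $19.50 + 98 @ $22.50 = $3,667.50
Check: goods available $11,826.30 = COGS $8,158.80 + ending $3,667.50

COGS = $8,158.80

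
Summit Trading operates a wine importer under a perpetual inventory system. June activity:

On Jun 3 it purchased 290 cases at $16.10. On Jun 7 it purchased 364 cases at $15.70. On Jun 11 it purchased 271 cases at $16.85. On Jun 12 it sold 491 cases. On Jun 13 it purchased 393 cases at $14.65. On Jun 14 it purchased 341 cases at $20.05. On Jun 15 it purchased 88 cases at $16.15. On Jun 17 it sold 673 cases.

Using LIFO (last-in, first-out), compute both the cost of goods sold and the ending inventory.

COGS = $19,853.20; ending inventory = $9,112.65

Jun 12, 491 sold [LIFO — newest first]: 271 @ $16.85 + 220 @ $15.70 = $8,020.35
Jun 17, 673 sold [LIFO — newest first]: 88 @ $16.15 + 341 @ $20.05 + 244 @ $14.65 = $11,832.85
Total COGS = $8,020.35 + $11,832.85 = $19,853.20
Ending inventory: 290 @ $16.10 + 144 @ $15.70 + 149 @ $14.65 = $9,112.65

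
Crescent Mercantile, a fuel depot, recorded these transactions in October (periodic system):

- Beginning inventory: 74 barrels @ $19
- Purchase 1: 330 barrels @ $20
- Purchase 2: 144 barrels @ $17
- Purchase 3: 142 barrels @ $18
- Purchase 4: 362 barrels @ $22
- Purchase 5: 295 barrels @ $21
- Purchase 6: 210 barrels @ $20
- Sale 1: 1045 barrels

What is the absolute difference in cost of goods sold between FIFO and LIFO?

$707

FIFO COGS: 74 @ $19 + 330 @ $20 + 144 @ $17 + 142 @ $18 + 355 @ $22 = $20,820
LIFO COGS: 210 @ $20 + 295 @ $21 + 362 @ $22 + 142 @ $18 + 36 @ $17 = $21,527
Difference = |$20,820 − $21,527| = $707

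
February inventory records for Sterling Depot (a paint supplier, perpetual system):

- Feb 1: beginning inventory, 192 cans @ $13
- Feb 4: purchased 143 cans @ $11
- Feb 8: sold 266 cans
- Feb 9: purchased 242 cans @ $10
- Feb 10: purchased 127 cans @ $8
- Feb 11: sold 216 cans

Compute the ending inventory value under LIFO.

Feb 8, 266 sold [LIFO — newest first]: 143 @ $11 + 123 @ $13 = $3,172
Feb 11, 216 sold [LIFO — newest first]: 127 @ $8 + 89 @ $10 = $1,906
Total COGS = $3,172 + $1,906 = $5,078
Ending inventory: 69 @ $13 + 153 @ $10 = $2,427

Ending inventory = $2,427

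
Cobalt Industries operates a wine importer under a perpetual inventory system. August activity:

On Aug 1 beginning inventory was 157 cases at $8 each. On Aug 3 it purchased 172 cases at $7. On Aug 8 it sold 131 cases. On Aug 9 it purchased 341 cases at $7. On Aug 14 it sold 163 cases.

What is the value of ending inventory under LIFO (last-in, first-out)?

Aug 8, 131 sold [LIFO — newest first]: 131 @ $7 = $917
Aug 14, 163 sold [LIFO — newest first]: 163 @ $7 = $1,141
Total COGS = $917 + $1,141 = $2,058
Ending inventory: 157 @ $8 + 41 @ $7 + 178 @ $7 = $2,789
Check: goods available $4,847 = COGS $2,058 + ending $2,789

Ending inventory = $2,789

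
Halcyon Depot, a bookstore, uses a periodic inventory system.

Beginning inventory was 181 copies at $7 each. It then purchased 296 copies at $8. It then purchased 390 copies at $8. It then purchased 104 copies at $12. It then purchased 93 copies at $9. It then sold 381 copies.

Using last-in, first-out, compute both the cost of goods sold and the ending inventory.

Sale 1 (381) [LIFO — newest first]: 93 @ $9 + 104 @ $12 + 184 @ $8 = $3,557
Ending inventory: 181 @ $7 + 296 @ $8 + 206 @ $8 = $5,283

COGS = $3,557; ending inventory = $5,283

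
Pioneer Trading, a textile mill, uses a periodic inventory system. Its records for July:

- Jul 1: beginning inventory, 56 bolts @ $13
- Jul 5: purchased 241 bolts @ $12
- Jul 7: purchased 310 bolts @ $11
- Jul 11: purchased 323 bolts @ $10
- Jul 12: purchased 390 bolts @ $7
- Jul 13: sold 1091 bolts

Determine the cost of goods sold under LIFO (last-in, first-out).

COGS = $10,186

Jul 13, 1091 sold [LIFO — newest first]: 390 @ $7 + 323 @ $10 + 310 @ $11 + 68 @ $12 = $10,186
Ending inventory: 56 @ $13 + 173 @ $12 = $2,804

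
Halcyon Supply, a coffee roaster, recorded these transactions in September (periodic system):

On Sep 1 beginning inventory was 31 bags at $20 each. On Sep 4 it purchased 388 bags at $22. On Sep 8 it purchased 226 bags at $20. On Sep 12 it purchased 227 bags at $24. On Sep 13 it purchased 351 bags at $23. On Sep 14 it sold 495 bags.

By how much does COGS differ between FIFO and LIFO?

FIFO COGS: 31 @ $20 + 388 @ $22 + 76 @ $20 = $10,676
LIFO COGS: 351 @ $23 + 144 @ $24 = $11,529
Difference = |$10,676 − $11,529| = $853

$853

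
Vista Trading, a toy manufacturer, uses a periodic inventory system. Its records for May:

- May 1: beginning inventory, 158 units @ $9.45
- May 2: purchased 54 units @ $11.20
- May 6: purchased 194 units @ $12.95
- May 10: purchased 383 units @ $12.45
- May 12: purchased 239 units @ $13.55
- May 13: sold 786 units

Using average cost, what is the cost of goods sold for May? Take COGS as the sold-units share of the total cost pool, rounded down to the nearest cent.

May 13, sell 786: 786/1028 × $12,617.00 → $9,646.85
Ending inventory (cost pool remaining) = $2,970.15

COGS = $9,646.85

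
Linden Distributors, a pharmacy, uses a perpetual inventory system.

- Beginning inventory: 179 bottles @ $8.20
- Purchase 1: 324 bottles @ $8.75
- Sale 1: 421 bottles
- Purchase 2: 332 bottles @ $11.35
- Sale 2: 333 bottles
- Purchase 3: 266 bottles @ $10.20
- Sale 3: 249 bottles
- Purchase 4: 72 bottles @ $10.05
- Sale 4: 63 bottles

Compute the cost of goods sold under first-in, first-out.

COGS = $10,427.20

Sale 1 (421) [FIFO — oldest first]: 179 @ $8.20 + 242 @ $8.75 = $3,585.30
Sale 2 (333) [FIFO — oldest first]: 82 @ $8.75 + 251 @ $11.35 = $3,566.35
Sale 3 (249) [FIFO — oldest first]: 81 @ $11.35 + 168 @ $10.20 = $2,632.95
Sale 4 (63) [FIFO — oldest first]: 63 @ $10.20 = $642.60
Total COGS = $3,585.30 + $3,566.35 + $2,632.95 + $642.60 = $10,427.20
Ending inventory: 35 @ $10.20 + 72 @ $10.05 = $1,080.60
Check: goods available $11,507.80 = COGS $10,427.20 + ending $1,080.60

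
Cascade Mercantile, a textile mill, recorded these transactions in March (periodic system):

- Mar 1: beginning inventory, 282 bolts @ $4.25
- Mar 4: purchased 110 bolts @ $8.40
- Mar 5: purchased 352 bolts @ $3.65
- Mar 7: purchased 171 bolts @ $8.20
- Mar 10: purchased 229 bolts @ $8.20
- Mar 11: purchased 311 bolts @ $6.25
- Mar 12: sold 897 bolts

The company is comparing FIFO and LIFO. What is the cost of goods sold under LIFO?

COGS = $5,902.65

FIFO COGS: 282 @ $4.25 + 110 @ $8.40 + 352 @ $3.65 + 153 @ $8.20 = $4,661.90
LIFO COGS: 311 @ $6.25 + 229 @ $8.20 + 171 @ $8.20 + 186 @ $3.65 = $5,902.65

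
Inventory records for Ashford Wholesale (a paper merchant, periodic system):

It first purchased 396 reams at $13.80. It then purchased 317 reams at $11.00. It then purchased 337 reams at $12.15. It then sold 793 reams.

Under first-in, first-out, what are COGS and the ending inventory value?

COGS = $9,923.80; ending inventory = $3,122.55

Sale 1 (793) [FIFO — oldest first]: 396 @ $13.80 + 317 @ $11.00 + 80 @ $12.15 = $9,923.80
Ending inventory: 257 @ $12.15 = $3,122.55
Check: goods available $13,046.35 = COGS $9,923.80 + ending $3,122.55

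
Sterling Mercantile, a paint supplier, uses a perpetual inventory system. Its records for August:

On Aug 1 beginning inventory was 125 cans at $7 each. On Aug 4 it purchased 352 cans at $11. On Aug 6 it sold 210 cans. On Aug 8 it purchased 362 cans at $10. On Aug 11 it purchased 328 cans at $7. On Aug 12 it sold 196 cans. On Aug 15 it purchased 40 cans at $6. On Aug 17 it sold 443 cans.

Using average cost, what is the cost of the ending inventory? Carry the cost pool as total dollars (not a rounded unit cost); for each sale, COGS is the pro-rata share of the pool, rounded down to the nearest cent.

Ending inventory = $3,154.20

After Aug 1: 125 on hand, pool $875.00 (≈ $7.0000 each)
After Aug 4: 477 on hand, pool $4,747.00 (≈ $9.9518 each)
Aug 6, sell 210: 210/477 × $4,747.00 → $2,089.87
After Aug 8: 629 on hand, pool $6,277.13 (≈ $9.9795 each)
After Aug 11: 957 on hand, pool $8,573.13 (≈ $8.9583 each)
Aug 12, sell 196: 196/957 × $8,573.13 → $1,755.83
After Aug 15: 801 on hand, pool $7,057.30 (≈ $8.8106 each)
Aug 17, sell 443: 443/801 × $7,057.30 → $3,903.10
Total COGS = $2,089.87 + $1,755.83 + $3,903.10 = $7,748.80
Ending inventory (cost pool remaining) = $3,154.20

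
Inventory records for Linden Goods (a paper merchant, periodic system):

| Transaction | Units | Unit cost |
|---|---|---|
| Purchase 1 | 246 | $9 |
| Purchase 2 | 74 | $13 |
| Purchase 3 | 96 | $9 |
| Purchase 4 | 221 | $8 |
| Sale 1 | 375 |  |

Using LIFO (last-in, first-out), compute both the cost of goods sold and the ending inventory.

Sale 1 (375) [LIFO — newest first]: 221 @ $8 + 96 @ $9 + 58 @ $13 = $3,386
Ending inventory: 246 @ $9 + 16 @ $13 = $2,422

COGS = $3,386; ending inventory = $2,422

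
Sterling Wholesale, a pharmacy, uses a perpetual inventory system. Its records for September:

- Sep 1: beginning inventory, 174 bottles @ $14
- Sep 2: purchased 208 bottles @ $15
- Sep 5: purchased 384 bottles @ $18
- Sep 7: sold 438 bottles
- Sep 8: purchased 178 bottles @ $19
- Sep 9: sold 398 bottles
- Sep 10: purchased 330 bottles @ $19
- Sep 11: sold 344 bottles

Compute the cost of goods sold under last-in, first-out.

Sep 7, 438 sold [LIFO — newest first]: 384 @ $18 + 54 @ $15 = $7,722
Sep 9, 398 sold [LIFO — newest first]: 178 @ $19 + 154 @ $15 + 66 @ $14 = $6,616
Sep 11, 344 sold [LIFO — newest first]: 330 @ $19 + 14 @ $14 = $6,466
Total COGS = $7,722 + $6,616 + $6,466 = $20,804
Ending inventory: 94 @ $14 = $1,316

COGS = $20,804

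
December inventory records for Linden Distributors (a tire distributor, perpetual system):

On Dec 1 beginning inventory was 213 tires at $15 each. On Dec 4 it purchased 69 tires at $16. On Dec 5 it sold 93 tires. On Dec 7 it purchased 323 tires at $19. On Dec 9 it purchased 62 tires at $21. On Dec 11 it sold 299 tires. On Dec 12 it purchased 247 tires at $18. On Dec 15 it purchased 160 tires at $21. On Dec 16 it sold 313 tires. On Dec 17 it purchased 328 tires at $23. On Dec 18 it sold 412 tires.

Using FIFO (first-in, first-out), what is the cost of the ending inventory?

Ending inventory = $6,555

Dec 5, 93 sold [FIFO — oldest first]: 93 @ $15 = $1,395
Dec 11, 299 sold [FIFO — oldest first]: 120 @ $15 + 69 @ $16 + 110 @ $19 = $4,994
Dec 16, 313 sold [FIFO — oldest first]: 213 @ $19 + 62 @ $21 + 38 @ $18 = $6,033
Dec 18, 412 sold [FIFO — oldest first]: 209 @ $18 + 160 @ $21 + 43 @ $23 = $8,111
Total COGS = $1,395 + $4,994 + $6,033 + $8,111 = $20,533
Ending inventory: 285 @ $23 = $6,555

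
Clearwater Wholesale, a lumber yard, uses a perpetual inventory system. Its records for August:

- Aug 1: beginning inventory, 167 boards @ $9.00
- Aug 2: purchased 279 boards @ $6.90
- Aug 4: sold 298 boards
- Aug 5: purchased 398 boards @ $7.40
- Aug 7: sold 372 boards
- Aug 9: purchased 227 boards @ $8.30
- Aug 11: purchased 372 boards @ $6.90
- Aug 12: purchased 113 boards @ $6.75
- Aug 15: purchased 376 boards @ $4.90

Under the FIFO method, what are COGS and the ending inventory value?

COGS = $5,085.70; ending inventory = $8,343.65

Aug 4, 298 sold [FIFO — oldest first]: 167 @ $9.00 + 131 @ $6.90 = $2,406.90
Aug 7, 372 sold [FIFO — oldest first]: 148 @ $6.90 + 224 @ $7.40 = $2,678.80
Total COGS = $2,406.90 + $2,678.80 = $5,085.70
Ending inventory: 174 @ $7.40 + 227 @ $8.30 + 372 @ $6.90 + 113 @ $6.75 + 376 @ $4.90 = $8,343.65
Check: goods available $13,429.35 = COGS $5,085.70 + ending $8,343.65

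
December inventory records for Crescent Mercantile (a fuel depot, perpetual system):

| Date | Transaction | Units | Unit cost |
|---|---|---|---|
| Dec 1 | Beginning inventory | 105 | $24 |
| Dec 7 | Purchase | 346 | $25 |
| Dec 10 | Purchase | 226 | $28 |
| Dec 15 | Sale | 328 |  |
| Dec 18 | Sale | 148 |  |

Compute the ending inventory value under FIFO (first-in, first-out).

Ending inventory = $5,628

Dec 15, 328 sold [FIFO — oldest first]: 105 @ $24 + 223 @ $25 = $8,095
Dec 18, 148 sold [FIFO — oldest first]: 123 @ $25 + 25 @ $28 = $3,775
Total COGS = $8,095 + $3,775 = $11,870
Ending inventory: 201 @ $28 = $5,628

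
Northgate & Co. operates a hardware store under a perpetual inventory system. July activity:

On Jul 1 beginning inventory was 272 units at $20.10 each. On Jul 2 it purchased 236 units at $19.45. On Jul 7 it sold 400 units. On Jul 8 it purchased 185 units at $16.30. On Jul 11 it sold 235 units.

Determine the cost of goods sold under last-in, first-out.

COGS = $11,907.10

Jul 7, 400 sold [LIFO — newest first]: 236 @ $19.45 + 164 @ $20.10 = $7,886.60
Jul 11, 235 sold [LIFO — newest first]: 185 @ $16.30 + 50 @ $20.10 = $4,020.50
Total COGS = $7,886.60 + $4,020.50 = $11,907.10
Ending inventory: 58 @ $20.10 = $1,165.80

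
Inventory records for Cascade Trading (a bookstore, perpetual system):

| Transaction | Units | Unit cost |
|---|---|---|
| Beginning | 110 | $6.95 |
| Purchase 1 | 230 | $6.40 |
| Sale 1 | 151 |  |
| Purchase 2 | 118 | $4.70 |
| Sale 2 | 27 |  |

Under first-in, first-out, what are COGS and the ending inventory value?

Sale 1 (151) [FIFO — oldest first]: 110 @ $6.95 + 41 @ $6.40 = $1,026.90
Sale 2 (27) [FIFO — oldest first]: 27 @ $6.40 = $172.80
Total COGS = $1,026.90 + $172.80 = $1,199.70
Ending inventory: 162 @ $6.40 + 118 @ $4.70 = $1,591.40

COGS = $1,199.70; ending inventory = $1,591.40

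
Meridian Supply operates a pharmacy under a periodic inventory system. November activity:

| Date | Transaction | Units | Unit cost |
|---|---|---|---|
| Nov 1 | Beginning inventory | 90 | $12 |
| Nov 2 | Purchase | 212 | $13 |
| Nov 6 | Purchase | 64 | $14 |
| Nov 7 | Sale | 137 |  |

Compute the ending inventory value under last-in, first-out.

Nov 7, 137 sold [LIFO — newest first]: 64 @ $14 + 73 @ $13 = $1,845
Ending inventory: 90 @ $12 + 139 @ $13 = $2,887

Ending inventory = $2,887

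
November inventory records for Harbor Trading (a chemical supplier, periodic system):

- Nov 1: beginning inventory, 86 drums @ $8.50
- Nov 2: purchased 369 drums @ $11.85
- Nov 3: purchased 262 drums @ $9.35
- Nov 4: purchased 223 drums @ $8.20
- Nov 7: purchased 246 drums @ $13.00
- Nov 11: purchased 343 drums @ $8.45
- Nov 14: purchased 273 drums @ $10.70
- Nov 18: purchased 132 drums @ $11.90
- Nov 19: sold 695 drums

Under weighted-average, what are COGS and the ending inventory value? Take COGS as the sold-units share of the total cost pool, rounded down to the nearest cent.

Nov 19, sell 695: 695/1934 × $19,970.20 → $7,176.46
Ending inventory (cost pool remaining) = $12,793.74
Check: goods available $19,970.20 = COGS $7,176.46 + ending $12,793.74

COGS = $7,176.46; ending inventory = $12,793.74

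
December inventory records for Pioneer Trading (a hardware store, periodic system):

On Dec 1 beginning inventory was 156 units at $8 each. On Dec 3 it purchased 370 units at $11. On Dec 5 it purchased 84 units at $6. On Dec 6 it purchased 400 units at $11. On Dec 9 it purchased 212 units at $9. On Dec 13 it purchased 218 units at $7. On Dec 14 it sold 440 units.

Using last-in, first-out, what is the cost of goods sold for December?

COGS = $3,544

Dec 14, 440 sold [LIFO — newest first]: 218 @ $7 + 212 @ $9 + 10 @ $11 = $3,544
Ending inventory: 156 @ $8 + 370 @ $11 + 84 @ $6 + 390 @ $11 = $10,112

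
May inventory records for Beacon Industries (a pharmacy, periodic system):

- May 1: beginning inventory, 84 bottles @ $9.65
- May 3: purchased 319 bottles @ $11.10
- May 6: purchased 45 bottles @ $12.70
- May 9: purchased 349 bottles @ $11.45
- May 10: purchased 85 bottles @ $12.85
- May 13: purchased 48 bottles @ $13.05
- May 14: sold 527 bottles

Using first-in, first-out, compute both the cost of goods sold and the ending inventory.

COGS = $5,827.55; ending inventory = $4,810.15

May 14, 527 sold [FIFO — oldest first]: 84 @ $9.65 + 319 @ $11.10 + 45 @ $12.70 + 79 @ $11.45 = $5,827.55
Ending inventory: 270 @ $11.45 + 85 @ $12.85 + 48 @ $13.05 = $4,810.15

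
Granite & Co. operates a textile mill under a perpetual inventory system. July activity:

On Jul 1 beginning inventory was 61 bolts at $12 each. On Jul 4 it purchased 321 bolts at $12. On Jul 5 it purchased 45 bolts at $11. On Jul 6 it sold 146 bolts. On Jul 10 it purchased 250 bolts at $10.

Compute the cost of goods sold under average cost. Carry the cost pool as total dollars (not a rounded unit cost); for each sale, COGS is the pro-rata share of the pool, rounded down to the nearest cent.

COGS = $1,736.61

After Jul 1: 61 on hand, pool $732.00 (≈ $12.0000 each)
After Jul 4: 382 on hand, pool $4,584.00 (≈ $12.0000 each)
After Jul 5: 427 on hand, pool $5,079.00 (≈ $11.8946 each)
Jul 6, sell 146: 146/427 × $5,079.00 → $1,736.61
After Jul 10: 531 on hand, pool $5,842.39 (≈ $11.0026 each)
Ending inventory (cost pool remaining) = $5,842.39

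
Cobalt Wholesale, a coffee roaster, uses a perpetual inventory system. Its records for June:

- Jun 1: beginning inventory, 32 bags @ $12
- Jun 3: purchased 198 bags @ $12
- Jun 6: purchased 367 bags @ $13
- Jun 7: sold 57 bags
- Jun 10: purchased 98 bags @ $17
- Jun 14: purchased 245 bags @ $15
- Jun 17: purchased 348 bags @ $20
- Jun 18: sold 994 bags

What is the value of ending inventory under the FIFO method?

Ending inventory = $4,740

Jun 7, 57 sold [FIFO — oldest first]: 32 @ $12 + 25 @ $12 = $684
Jun 18, 994 sold [FIFO — oldest first]: 173 @ $12 + 367 @ $13 + 98 @ $17 + 245 @ $15 + 111 @ $20 = $14,408
Total COGS = $684 + $14,408 = $15,092
Ending inventory: 237 @ $20 = $4,740
Check: goods available $19,832 = COGS $15,092 + ending $4,740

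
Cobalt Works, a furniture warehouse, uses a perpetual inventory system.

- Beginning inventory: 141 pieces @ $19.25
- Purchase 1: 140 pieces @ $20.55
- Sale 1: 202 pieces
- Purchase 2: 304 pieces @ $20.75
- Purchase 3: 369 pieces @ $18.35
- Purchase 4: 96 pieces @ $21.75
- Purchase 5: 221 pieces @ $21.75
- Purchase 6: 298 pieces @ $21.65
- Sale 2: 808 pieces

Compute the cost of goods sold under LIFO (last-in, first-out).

COGS = $20,958.50

Sale 1 (202) [LIFO — newest first]: 140 @ $20.55 + 62 @ $19.25 = $4,070.50
Sale 2 (808) [LIFO — newest first]: 298 @ $21.65 + 221 @ $21.75 + 96 @ $21.75 + 193 @ $18.35 = $16,888.00
Total COGS = $4,070.50 + $16,888.00 = $20,958.50
Ending inventory: 79 @ $19.25 + 304 @ $20.75 + 176 @ $18.35 = $11,058.35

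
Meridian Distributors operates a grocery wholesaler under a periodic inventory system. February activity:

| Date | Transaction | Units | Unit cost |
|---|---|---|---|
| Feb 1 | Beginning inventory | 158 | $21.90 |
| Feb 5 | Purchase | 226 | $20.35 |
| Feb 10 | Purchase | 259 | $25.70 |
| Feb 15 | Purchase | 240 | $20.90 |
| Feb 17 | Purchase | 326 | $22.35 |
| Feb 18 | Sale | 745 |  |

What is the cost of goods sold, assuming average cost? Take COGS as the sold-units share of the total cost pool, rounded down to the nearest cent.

COGS = $16,648.62

Feb 18, sell 745: 745/1209 × $27,017.70 → $16,648.62
Ending inventory (cost pool remaining) = $10,369.08
Check: goods available $27,017.70 = COGS $16,648.62 + ending $10,369.08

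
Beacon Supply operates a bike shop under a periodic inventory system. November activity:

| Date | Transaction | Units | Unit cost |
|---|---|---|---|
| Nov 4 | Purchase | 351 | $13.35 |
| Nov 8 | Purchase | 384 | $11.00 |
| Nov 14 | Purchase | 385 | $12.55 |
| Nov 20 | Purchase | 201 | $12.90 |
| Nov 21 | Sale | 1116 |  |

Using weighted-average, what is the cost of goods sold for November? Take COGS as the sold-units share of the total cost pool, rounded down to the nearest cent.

COGS = $13,799.62

Nov 21, sell 1116: 1116/1321 × $16,334.50 → $13,799.62
Ending inventory (cost pool remaining) = $2,534.88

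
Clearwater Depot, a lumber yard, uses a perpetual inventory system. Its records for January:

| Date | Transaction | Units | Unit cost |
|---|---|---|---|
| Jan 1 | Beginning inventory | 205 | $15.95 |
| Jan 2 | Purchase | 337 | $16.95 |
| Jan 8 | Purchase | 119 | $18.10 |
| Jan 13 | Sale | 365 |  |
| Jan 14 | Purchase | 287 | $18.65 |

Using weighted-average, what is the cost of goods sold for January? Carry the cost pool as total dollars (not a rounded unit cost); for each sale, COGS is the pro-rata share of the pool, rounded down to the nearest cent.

After Jan 1: 205 on hand, pool $3,269.75 (≈ $15.9500 each)
After Jan 2: 542 on hand, pool $8,981.90 (≈ $16.5718 each)
After Jan 8: 661 on hand, pool $11,135.80 (≈ $16.8469 each)
Jan 13, sell 365: 365/661 × $11,135.80 → $6,149.11
After Jan 14: 583 on hand, pool $10,339.24 (≈ $17.7345 each)
Ending inventory (cost pool remaining) = $10,339.24
Check: goods available $16,488.35 = COGS $6,149.11 + ending $10,339.24

COGS = $6,149.11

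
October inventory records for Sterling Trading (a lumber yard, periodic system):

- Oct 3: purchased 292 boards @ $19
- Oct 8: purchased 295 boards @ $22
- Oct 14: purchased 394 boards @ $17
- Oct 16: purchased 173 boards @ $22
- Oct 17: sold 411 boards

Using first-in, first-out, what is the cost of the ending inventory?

Ending inventory = $14,376

Oct 17, 411 sold [FIFO — oldest first]: 292 @ $19 + 119 @ $22 = $8,166
Ending inventory: 176 @ $22 + 394 @ $17 + 173 @ $22 = $14,376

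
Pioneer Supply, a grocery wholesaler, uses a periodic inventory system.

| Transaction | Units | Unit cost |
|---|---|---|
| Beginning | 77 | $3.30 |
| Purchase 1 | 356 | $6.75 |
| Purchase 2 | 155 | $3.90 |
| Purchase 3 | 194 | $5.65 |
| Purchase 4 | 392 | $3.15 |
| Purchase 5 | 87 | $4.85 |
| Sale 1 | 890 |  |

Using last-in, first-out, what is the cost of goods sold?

Sale 1 (890) [LIFO — newest first]: 87 @ $4.85 + 392 @ $3.15 + 194 @ $5.65 + 155 @ $3.90 + 62 @ $6.75 = $3,775.85
Ending inventory: 77 @ $3.30 + 294 @ $6.75 = $2,238.60

COGS = $3,775.85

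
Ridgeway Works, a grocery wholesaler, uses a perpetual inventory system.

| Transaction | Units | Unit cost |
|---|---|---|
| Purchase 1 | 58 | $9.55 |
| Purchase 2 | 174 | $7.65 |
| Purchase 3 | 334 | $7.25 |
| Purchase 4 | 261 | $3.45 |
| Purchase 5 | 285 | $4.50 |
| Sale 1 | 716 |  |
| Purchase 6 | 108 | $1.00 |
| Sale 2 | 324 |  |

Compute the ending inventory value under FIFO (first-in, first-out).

Ending inventory = $432.00

Sale 1 (716) [FIFO — oldest first]: 58 @ $9.55 + 174 @ $7.65 + 334 @ $7.25 + 150 @ $3.45 = $4,824.00
Sale 2 (324) [FIFO — oldest first]: 111 @ $3.45 + 213 @ $4.50 = $1,341.45
Total COGS = $4,824.00 + $1,341.45 = $6,165.45
Ending inventory: 72 @ $4.50 + 108 @ $1.00 = $432.00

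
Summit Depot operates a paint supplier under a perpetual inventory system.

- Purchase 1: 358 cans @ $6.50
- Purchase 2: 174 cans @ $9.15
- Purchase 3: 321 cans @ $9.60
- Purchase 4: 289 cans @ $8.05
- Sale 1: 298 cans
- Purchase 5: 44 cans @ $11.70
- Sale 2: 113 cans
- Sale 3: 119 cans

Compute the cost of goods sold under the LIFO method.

COGS = $4,732.45

Sale 1 (298) [LIFO — newest first]: 289 @ $8.05 + 9 @ $9.60 = $2,412.85
Sale 2 (113) [LIFO — newest first]: 44 @ $11.70 + 69 @ $9.60 = $1,177.20
Sale 3 (119) [LIFO — newest first]: 119 @ $9.60 = $1,142.40
Total COGS = $2,412.85 + $1,177.20 + $1,142.40 = $4,732.45
Ending inventory: 358 @ $6.50 + 174 @ $9.15 + 124 @ $9.60 = $5,109.50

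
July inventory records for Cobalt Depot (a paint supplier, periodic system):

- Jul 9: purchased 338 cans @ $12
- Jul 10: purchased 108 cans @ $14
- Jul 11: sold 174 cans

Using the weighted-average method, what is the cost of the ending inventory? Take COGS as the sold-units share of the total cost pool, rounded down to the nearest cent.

Ending inventory = $3,395.74

Jul 11, sell 174: 174/446 × $5,568.00 → $2,172.26
Ending inventory (cost pool remaining) = $3,395.74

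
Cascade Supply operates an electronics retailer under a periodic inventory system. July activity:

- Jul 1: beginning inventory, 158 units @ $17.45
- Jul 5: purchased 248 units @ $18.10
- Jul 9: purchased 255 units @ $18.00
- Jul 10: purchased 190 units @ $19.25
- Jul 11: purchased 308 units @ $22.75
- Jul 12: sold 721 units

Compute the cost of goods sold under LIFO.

COGS = $14,678.50

Jul 12, 721 sold [LIFO — newest first]: 308 @ $22.75 + 190 @ $19.25 + 223 @ $18.00 = $14,678.50
Ending inventory: 158 @ $17.45 + 248 @ $18.10 + 32 @ $18.00 = $7,821.90
Check: goods available $22,500.40 = COGS $14,678.50 + ending $7,821.90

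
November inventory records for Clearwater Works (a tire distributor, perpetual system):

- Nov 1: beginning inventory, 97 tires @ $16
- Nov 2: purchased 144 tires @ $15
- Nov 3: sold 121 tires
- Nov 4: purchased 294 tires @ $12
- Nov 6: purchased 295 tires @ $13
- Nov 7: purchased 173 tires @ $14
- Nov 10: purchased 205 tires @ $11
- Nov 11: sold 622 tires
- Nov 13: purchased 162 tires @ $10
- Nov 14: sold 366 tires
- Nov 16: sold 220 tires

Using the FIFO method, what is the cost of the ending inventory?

Ending inventory = $410

Nov 3, 121 sold [FIFO — oldest first]: 97 @ $16 + 24 @ $15 = $1,912
Nov 11, 622 sold [FIFO — oldest first]: 120 @ $15 + 294 @ $12 + 208 @ $13 = $8,032
Nov 14, 366 sold [FIFO — oldest first]: 87 @ $13 + 173 @ $14 + 106 @ $11 = $4,719
Nov 16, 220 sold [FIFO — oldest first]: 99 @ $11 + 121 @ $10 = $2,299
Total COGS = $1,912 + $8,032 + $4,719 + $2,299 = $16,962
Ending inventory: 41 @ $10 = $410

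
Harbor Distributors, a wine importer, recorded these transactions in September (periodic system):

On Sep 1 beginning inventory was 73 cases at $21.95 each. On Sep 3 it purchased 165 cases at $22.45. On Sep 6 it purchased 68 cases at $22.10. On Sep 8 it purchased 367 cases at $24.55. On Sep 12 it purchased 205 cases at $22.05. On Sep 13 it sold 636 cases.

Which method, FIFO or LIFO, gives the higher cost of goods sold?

LIFO

FIFO COGS: 73 @ $21.95 + 165 @ $22.45 + 68 @ $22.10 + 330 @ $24.55 = $14,910.90
LIFO COGS: 205 @ $22.05 + 367 @ $24.55 + 64 @ $22.10 = $14,944.50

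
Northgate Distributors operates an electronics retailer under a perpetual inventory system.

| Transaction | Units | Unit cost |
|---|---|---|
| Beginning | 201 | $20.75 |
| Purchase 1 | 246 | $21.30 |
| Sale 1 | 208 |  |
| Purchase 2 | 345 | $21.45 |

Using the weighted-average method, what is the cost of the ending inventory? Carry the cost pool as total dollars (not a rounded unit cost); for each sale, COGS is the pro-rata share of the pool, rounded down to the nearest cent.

After Beginning: 201 on hand, pool $4,170.75 (≈ $20.7500 each)
After Purchase 1: 447 on hand, pool $9,410.55 (≈ $21.0527 each)
Sale 1, sell 208: 208/447 × $9,410.55 → $4,378.95
After Purchase 2: 584 on hand, pool $12,431.85 (≈ $21.2874 each)
Ending inventory (cost pool remaining) = $12,431.85

Ending inventory = $12,431.85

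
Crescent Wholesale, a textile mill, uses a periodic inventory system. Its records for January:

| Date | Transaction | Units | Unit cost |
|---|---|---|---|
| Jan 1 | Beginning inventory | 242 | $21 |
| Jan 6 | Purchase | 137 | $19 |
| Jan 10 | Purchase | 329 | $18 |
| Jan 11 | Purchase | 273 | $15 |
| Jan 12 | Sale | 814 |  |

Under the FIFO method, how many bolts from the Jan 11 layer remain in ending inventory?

167

Jan 12, 814 sold [FIFO — oldest first]: 242 @ $21 + 137 @ $19 + 329 @ $18 + 106 @ $15 = $15,197
Ending inventory: 167 @ $15 = $2,505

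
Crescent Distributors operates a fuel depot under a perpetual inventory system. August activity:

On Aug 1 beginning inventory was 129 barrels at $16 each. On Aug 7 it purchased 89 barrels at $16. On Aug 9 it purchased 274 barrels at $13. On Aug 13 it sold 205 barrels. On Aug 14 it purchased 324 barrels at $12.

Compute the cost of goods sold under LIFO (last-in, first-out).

COGS = $2,665

Aug 13, 205 sold [LIFO — newest first]: 205 @ $13 = $2,665
Ending inventory: 129 @ $16 + 89 @ $16 + 69 @ $13 + 324 @ $12 = $8,273
Check: goods available $10,938 = COGS $2,665 + ending $8,273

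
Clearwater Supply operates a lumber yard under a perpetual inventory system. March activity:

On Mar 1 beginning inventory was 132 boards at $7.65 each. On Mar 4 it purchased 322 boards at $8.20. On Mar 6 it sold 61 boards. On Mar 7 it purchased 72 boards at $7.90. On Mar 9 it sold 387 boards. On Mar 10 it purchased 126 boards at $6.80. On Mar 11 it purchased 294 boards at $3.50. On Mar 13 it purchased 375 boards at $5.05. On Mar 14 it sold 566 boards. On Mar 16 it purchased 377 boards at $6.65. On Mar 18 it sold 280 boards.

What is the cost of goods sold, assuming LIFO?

Mar 6, 61 sold [LIFO — newest first]: 61 @ $8.20 = $500.20
Mar 9, 387 sold [LIFO — newest first]: 72 @ $7.90 + 261 @ $8.20 + 54 @ $7.65 = $3,122.10
Mar 14, 566 sold [LIFO — newest first]: 375 @ $5.05 + 191 @ $3.50 = $2,562.25
Mar 18, 280 sold [LIFO — newest first]: 280 @ $6.65 = $1,862.00
Total COGS = $500.20 + $3,122.10 + $2,562.25 + $1,862.00 = $8,046.55
Ending inventory: 78 @ $7.65 + 126 @ $6.80 + 103 @ $3.50 + 97 @ $6.65 = $2,459.05

COGS = $8,046.55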